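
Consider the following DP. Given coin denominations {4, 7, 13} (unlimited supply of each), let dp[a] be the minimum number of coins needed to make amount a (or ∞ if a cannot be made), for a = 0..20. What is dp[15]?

 a  0  1  2  3  4  5  6  7  8  9 10 11 12 13 14 15 16 17 18 19 20
dp  0  -  -  -  1  -  -  1  2  -  -  2  3  1  2  3  4  2  3  4  2
(- denotes ∞ / unreachable)

3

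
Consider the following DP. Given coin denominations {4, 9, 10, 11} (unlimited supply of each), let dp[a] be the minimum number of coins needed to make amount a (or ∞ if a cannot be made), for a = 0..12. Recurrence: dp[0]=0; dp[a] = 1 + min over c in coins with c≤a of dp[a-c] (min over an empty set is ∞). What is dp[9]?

1

 a  0  1  2  3  4  5  6  7  8  9 10 11 12
dp  0  -  -  -  1  -  -  -  2  1  1  1  3
(- denotes ∞ / unreachable)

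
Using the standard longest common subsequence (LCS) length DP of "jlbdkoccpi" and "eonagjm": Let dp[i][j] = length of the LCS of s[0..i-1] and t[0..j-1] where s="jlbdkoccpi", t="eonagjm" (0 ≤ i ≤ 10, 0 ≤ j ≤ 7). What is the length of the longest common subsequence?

   ''  e  o  n  a  g  j  m
''  0  0  0  0  0  0  0  0
 j  0  0  0  0  0  0  1  1
 l  0  0  0  0  0  0  1  1
 b  0  0  0  0  0  0  1  1
 d  0  0  0  0  0  0  1  1
 k  0  0  0  0  0  0  1  1
 o  0  0  1  1  1  1  1  1
 c  0  0  1  1  1  1  1  1
 c  0  0  1  1  1  1  1  1
 p  0  0  1  1  1  1  1  1
 i  0  0  1  1  1  1  1  1

1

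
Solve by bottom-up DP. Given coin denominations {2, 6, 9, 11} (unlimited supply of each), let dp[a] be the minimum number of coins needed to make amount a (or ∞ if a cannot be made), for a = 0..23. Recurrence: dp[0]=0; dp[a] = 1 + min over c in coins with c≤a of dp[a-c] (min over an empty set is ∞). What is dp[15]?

2

 a  0  1  2  3  4  5  6  7  8  9 10 11 12 13 14 15 16 17 18 19 20 21 22 23
dp  0  -  1  -  2  -  1  -  2  1  3  1  2  2  3  2  4  2  2  3  2  3  2  3
(- denotes ∞ / unreachable)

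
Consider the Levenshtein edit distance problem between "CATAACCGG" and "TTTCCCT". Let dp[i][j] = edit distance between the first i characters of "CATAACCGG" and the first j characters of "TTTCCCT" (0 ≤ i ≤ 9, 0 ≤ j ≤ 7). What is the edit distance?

   ''  T  T  T  C  C  C  T
''  0  1  2  3  4  5  6  7
 C  1  1  2  3  3  4  5  6
 A  2  2  2  3  4  4  5  6
 T  3  2  2  2  3  4  5  5
 A  4  3  3  3  3  4  5  6
 A  5  4  4  4  4  4  5  6
 C  6  5  5  5  4  4  4  5
 C  7  6  6  6  5  4  4  5
 G  8  7  7  7  6  5  5  5
 G  9  8  8  8  7  6  6  6

6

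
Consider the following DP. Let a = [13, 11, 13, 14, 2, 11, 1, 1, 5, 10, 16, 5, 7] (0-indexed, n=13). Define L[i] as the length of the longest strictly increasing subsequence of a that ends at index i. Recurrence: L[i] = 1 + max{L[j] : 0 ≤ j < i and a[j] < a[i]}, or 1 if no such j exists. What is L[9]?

   i    0    1    2    3    4    5    6    7    8    9   10   11   12
a[i]   13   11   13   14    2   11    1    1    5   10   16    5    7
L[i]    1    1    2    3    1    2    1    1    2    3    4    2    3

3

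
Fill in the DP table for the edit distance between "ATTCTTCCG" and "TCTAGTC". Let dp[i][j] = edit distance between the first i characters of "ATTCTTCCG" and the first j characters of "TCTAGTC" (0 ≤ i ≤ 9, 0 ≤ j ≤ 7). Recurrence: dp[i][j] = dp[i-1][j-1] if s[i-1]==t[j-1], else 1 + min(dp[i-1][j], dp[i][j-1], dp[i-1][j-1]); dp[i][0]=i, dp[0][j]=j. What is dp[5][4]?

   ''  T  C  T  A  G  T  C
''  0  1  2  3  4  5  6  7
 A  1  1  2  3  3  4  5  6
 T  2  1  2  2  3  4  4  5
 T  3  2  2  2  3  4  4  5
 C  4  3  2  3  3  4  5  4
 T  5  4  3  2  3  4  4  5
 T  6  5  4  3  3  4  4  5
 C  7  6  5  4  4  4  5  4
 C  8  7  6  5  5  5  5  5
 G  9  8  7  6  6  5  6  6

3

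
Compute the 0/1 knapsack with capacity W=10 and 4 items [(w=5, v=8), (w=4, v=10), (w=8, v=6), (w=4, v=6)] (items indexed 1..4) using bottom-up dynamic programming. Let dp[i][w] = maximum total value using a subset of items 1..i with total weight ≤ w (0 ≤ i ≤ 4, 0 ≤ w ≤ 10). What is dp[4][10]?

i\w   0   1   2   3   4   5   6   7   8   9  10
  0   0   0   0   0   0   0   0   0   0   0   0
  1   0   0   0   0   0   8   8   8   8   8   8
  2   0   0   0   0  10  10  10  10  10  18  18
  3   0   0   0   0  10  10  10  10  10  18  18
  4   0   0   0   0  10  10  10  10  16  18  18

18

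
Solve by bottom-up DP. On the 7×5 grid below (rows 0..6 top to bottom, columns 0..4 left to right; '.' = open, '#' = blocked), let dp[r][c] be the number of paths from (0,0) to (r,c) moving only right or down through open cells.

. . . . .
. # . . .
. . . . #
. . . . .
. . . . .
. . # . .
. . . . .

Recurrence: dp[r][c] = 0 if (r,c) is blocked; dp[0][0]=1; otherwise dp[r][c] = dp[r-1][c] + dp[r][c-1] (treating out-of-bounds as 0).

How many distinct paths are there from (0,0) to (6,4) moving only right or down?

58

r\c   0   1   2   3   4
  0   1   1   1   1   1
  1   1   0   1   2   3
  2   1   1   2   4   0
  3   1   2   4   8   8
  4   1   3   7  15  23
  5   1   4   0  15  38
  6   1   5   5  20  58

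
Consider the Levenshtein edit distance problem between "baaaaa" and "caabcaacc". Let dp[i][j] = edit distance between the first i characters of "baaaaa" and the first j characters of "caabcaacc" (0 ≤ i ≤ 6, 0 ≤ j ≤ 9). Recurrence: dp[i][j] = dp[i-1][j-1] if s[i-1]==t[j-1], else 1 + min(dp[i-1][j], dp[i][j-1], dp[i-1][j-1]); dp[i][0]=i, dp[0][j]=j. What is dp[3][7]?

   ''  c  a  a  b  c  a  a  c  c
''  0  1  2  3  4  5  6  7  8  9
 b  1  1  2  3  3  4  5  6  7  8
 a  2  2  1  2  3  4  4  5  6  7
 a  3  3  2  1  2  3  4  4  5  6
 a  4  4  3  2  2  3  3  4  5  6
 a  5  5  4  3  3  3  3  3  4  5
 a  6  6  5  4  4  4  3  3  4  5

4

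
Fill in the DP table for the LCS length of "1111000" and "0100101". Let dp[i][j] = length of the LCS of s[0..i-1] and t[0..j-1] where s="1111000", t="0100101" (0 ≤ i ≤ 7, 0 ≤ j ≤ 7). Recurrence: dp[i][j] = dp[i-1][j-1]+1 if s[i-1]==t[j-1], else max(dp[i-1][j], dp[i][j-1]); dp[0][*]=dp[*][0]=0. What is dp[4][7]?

   ''  0  1  0  0  1  0  1
''  0  0  0  0  0  0  0  0
 1  0  0  1  1  1  1  1  1
 1  0  0  1  1  1  2  2  2
 1  0  0  1  1  1  2  2  3
 1  0  0  1  1  1  2  2  3
 0  0  1  1  2  2  2  3  3
 0  0  1  1  2  3  3  3  3
 0  0  1  1  2  3  3  4  4

3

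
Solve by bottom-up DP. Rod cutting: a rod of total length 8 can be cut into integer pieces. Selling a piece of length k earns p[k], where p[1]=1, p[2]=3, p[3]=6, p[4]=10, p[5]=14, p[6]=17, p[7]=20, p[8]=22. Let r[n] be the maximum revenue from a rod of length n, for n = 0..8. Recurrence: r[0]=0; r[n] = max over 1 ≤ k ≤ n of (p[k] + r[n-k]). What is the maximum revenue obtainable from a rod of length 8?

22

   n    0    1    2    3    4    5    6    7    8
r[n]    0    1    3    6   10   14   17   20   22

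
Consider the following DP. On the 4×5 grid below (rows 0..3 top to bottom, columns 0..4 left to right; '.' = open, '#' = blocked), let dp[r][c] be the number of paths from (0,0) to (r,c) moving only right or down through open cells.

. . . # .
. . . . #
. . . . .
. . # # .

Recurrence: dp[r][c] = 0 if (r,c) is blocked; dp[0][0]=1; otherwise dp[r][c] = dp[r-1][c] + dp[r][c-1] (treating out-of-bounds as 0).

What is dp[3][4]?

9

r\c   0   1   2   3   4
  0   1   1   1   0   0
  1   1   2   3   3   0
  2   1   3   6   9   9
  3   1   4   0   0   9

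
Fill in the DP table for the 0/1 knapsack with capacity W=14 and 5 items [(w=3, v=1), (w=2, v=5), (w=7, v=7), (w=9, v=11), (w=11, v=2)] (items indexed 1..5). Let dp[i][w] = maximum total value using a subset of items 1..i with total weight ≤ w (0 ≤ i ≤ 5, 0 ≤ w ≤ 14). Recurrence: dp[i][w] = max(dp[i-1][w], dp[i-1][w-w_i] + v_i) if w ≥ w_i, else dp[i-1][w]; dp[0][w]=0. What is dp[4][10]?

12

i\w   0   1   2   3   4   5   6   7   8   9  10  11  12  13  14
  0   0   0   0   0   0   0   0   0   0   0   0   0   0   0   0
  1   0   0   0   1   1   1   1   1   1   1   1   1   1   1   1
  2   0   0   5   5   5   6   6   6   6   6   6   6   6   6   6
  3   0   0   5   5   5   6   6   7   7  12  12  12  13  13  13
  4   0   0   5   5   5   6   6   7   7  12  12  16  16  16  17
  5   0   0   5   5   5   6   6   7   7  12  12  16  16  16  17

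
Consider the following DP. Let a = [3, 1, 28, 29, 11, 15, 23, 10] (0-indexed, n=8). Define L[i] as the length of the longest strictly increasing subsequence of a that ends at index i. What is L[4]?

   i    0    1    2    3    4    5    6    7
a[i]    3    1   28   29   11   15   23   10
L[i]    1    1    2    3    2    3    4    2

2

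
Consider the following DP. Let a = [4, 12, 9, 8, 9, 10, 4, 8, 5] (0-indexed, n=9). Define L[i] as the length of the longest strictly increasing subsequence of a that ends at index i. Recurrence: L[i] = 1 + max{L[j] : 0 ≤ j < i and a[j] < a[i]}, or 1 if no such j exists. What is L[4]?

   i    0    1    2    3    4    5    6    7    8
a[i]    4   12    9    8    9   10    4    8    5
L[i]    1    2    2    2    3    4    1    2    2

3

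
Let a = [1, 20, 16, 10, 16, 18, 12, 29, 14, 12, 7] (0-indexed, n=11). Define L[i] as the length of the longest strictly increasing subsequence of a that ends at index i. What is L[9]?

3

   i    0    1    2    3    4    5    6    7    8    9   10
a[i]    1   20   16   10   16   18   12   29   14   12    7
L[i]    1    2    2    2    3    4    3    5    4    3    2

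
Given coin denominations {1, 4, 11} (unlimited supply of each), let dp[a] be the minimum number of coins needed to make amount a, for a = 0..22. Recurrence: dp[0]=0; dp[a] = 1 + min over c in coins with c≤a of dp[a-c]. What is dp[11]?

 a  0  1  2  3  4  5  6  7  8  9 10 11 12 13 14 15 16 17 18 19 20 21 22
dp  0  1  2  3  1  2  3  4  2  3  4  1  2  3  4  2  3  4  5  3  4  5  2

1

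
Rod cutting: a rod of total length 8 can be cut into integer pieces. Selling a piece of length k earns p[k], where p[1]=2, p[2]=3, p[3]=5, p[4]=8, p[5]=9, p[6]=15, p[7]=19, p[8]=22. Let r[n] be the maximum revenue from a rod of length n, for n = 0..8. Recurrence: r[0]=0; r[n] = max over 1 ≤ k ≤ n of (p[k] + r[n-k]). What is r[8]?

   n    0    1    2    3    4    5    6    7    8
r[n]    0    2    4    6    8   10   15   19   22

22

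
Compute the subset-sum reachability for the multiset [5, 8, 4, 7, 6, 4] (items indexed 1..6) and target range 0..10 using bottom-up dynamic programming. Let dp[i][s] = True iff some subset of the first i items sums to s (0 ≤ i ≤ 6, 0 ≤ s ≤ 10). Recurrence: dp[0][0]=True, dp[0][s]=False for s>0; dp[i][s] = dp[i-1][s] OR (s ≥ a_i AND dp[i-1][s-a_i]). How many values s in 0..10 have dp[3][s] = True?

5

i\s   0   1   2   3   4   5   6   7   8   9  10
  0   T   F   F   F   F   F   F   F   F   F   F
  1   T   F   F   F   F   T   F   F   F   F   F
  2   T   F   F   F   F   T   F   F   T   F   F
  3   T   F   F   F   T   T   F   F   T   T   F
  4   T   F   F   F   T   T   F   T   T   T   F
  5   T   F   F   F   T   T   T   T   T   T   T
  6   T   F   F   F   T   T   T   T   T   T   T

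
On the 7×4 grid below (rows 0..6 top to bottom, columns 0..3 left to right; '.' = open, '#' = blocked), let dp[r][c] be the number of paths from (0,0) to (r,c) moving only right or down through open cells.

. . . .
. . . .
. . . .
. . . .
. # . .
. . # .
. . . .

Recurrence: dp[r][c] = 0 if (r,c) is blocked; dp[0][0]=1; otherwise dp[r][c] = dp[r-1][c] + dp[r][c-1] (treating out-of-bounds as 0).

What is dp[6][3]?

32

r\c   0   1   2   3
  0   1   1   1   1
  1   1   2   3   4
  2   1   3   6  10
  3   1   4  10  20
  4   1   0  10  30
  5   1   1   0  30
  6   1   2   2  32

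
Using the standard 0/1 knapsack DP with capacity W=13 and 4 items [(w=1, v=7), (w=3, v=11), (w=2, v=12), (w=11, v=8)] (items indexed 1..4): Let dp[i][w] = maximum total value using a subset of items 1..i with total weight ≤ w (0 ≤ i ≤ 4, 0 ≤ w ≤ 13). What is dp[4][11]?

30

i\w   0   1   2   3   4   5   6   7   8   9  10  11  12  13
  0   0   0   0   0   0   0   0   0   0   0   0   0   0   0
  1   0   7   7   7   7   7   7   7   7   7   7   7   7   7
  2   0   7   7  11  18  18  18  18  18  18  18  18  18  18
  3   0   7  12  19  19  23  30  30  30  30  30  30  30  30
  4   0   7  12  19  19  23  30  30  30  30  30  30  30  30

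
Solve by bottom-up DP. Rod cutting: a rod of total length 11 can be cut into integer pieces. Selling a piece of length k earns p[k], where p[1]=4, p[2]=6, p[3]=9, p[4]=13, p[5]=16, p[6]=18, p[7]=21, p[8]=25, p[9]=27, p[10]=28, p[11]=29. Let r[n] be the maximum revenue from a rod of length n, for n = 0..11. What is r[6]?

   n    0    1    2    3    4    5    6    7    8    9   10   11
r[n]    0    4    8   12   16   20   24   28   32   36   40   44

24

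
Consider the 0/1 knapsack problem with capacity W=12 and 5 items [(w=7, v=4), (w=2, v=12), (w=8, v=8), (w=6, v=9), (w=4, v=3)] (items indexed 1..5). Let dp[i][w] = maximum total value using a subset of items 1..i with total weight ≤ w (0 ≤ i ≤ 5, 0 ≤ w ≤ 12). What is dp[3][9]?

16

i\w   0   1   2   3   4   5   6   7   8   9  10  11  12
  0   0   0   0   0   0   0   0   0   0   0   0   0   0
  1   0   0   0   0   0   0   0   4   4   4   4   4   4
  2   0   0  12  12  12  12  12  12  12  16  16  16  16
  3   0   0  12  12  12  12  12  12  12  16  20  20  20
  4   0   0  12  12  12  12  12  12  21  21  21  21  21
  5   0   0  12  12  12  12  15  15  21  21  21  21  24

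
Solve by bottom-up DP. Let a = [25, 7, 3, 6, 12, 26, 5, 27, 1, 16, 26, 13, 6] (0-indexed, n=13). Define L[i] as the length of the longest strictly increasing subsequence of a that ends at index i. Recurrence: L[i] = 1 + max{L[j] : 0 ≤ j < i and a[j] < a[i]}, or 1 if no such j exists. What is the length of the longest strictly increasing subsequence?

   i    0    1    2    3    4    5    6    7    8    9   10   11   12
a[i]   25    7    3    6   12   26    5   27    1   16   26   13    6
L[i]    1    1    1    2    3    4    2    5    1    4    5    4    3

5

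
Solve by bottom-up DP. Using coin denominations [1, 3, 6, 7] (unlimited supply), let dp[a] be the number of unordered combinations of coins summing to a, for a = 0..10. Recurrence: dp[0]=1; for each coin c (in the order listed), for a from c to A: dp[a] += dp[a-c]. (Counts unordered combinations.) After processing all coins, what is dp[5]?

2

after  coin     0     1     2     3     4     5     6     7     8     9    10
          1     1     1     1     1     1     1     1     1     1     1     1
          3     1     1     1     2     2     2     3     3     3     4     4
          6     1     1     1     2     2     2     4     4     4     6     6
          7     1     1     1     2     2     2     4     5     5     7     8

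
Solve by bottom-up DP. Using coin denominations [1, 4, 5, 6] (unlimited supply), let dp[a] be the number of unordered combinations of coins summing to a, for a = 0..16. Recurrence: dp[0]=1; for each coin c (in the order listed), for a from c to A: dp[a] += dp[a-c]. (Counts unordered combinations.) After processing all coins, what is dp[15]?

after  coin     0     1     2     3     4     5     6     7     8     9    10    11    12    13    14    15    16
          1     1     1     1     1     1     1     1     1     1     1     1     1     1     1     1     1     1
          4     1     1     1     1     2     2     2     2     3     3     3     3     4     4     4     4     5
          5     1     1     1     1     2     3     3     3     4     5     6     6     7     8     9    10    11
          6     1     1     1     1     2     3     4     4     5     6     8     9    11    12    14    16    19

16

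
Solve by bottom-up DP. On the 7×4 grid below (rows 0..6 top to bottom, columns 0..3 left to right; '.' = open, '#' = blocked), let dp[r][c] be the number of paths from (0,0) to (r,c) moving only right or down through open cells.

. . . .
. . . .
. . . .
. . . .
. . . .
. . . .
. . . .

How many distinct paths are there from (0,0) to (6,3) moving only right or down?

r\c   0   1   2   3
  0   1   1   1   1
  1   1   2   3   4
  2   1   3   6  10
  3   1   4  10  20
  4   1   5  15  35
  5   1   6  21  56
  6   1   7  28  84

84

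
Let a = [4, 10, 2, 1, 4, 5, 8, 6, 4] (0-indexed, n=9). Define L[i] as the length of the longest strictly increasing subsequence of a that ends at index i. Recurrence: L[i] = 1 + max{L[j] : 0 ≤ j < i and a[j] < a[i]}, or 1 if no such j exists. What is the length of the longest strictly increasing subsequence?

4

   i    0    1    2    3    4    5    6    7    8
a[i]    4   10    2    1    4    5    8    6    4
L[i]    1    2    1    1    2    3    4    4    2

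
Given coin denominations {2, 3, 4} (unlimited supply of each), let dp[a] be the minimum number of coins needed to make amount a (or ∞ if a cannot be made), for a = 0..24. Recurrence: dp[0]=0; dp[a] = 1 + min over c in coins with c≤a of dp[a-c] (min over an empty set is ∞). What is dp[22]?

6

 a  0  1  2  3  4  5  6  7  8  9 10 11 12 13 14 15 16 17 18 19 20 21 22 23 24
dp  0  -  1  1  1  2  2  2  2  3  3  3  3  4  4  4  4  5  5  5  5  6  6  6  6
(- denotes ∞ / unreachable)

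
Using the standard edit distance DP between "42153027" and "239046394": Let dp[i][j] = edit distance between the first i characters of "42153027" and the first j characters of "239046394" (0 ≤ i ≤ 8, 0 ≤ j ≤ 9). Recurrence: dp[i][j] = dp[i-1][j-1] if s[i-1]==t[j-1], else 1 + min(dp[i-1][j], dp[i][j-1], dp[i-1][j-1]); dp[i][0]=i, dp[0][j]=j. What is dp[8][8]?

   ''  2  3  9  0  4  6  3  9  4
''  0  1  2  3  4  5  6  7  8  9
 4  1  1  2  3  4  4  5  6  7  8
 2  2  1  2  3  4  5  5  6  7  8
 1  3  2  2  3  4  5  6  6  7  8
 5  4  3  3  3  4  5  6  7  7  8
 3  5  4  3  4  4  5  6  6  7  8
 0  6  5  4  4  4  5  6  7  7  8
 2  7  6  5  5  5  5  6  7  8  8
 7  8  7  6  6  6  6  6  7  8  9

8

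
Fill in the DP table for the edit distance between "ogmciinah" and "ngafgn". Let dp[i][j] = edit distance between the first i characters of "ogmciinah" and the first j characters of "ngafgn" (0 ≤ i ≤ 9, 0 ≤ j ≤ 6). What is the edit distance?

7

   ''  n  g  a  f  g  n
''  0  1  2  3  4  5  6
 o  1  1  2  3  4  5  6
 g  2  2  1  2  3  4  5
 m  3  3  2  2  3  4  5
 c  4  4  3  3  3  4  5
 i  5  5  4  4  4  4  5
 i  6  6  5  5  5  5  5
 n  7  6  6  6  6  6  5
 a  8  7  7  6  7  7  6
 h  9  8  8  7  7  8  7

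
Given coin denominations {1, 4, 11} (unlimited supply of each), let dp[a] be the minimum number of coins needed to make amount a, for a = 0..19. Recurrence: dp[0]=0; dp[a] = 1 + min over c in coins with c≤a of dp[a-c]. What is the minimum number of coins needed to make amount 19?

 a  0  1  2  3  4  5  6  7  8  9 10 11 12 13 14 15 16 17 18 19
dp  0  1  2  3  1  2  3  4  2  3  4  1  2  3  4  2  3  4  5  3

3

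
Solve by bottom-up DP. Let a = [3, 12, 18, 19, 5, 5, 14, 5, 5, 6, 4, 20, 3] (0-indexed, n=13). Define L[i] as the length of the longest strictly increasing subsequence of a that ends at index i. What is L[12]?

   i    0    1    2    3    4    5    6    7    8    9   10   11   12
a[i]    3   12   18   19    5    5   14    5    5    6    4   20    3
L[i]    1    2    3    4    2    2    3    2    2    3    2    5    1

1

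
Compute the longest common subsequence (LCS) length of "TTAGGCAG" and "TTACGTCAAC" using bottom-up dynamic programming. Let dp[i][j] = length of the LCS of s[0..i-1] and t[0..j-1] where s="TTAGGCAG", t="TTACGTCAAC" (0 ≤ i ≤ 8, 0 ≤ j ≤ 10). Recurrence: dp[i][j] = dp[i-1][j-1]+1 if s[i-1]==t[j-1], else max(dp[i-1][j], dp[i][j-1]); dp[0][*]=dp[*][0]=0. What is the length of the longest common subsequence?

   ''  T  T  A  C  G  T  C  A  A  C
''  0  0  0  0  0  0  0  0  0  0  0
 T  0  1  1  1  1  1  1  1  1  1  1
 T  0  1  2  2  2  2  2  2  2  2  2
 A  0  1  2  3  3  3  3  3  3  3  3
 G  0  1  2  3  3  4  4  4  4  4  4
 G  0  1  2  3  3  4  4  4  4  4  4
 C  0  1  2  3  4  4  4  5  5  5  5
 A  0  1  2  3  4  4  4  5  6  6  6
 G  0  1  2  3  4  5  5  5  6  6  6

6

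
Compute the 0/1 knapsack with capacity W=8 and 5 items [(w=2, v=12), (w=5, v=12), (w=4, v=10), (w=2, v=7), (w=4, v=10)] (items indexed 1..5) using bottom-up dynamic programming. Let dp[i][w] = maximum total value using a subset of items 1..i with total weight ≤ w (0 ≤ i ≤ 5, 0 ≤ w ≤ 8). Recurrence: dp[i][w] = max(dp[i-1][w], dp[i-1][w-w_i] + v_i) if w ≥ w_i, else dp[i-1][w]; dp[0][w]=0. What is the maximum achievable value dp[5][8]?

29

i\w   0   1   2   3   4   5   6   7   8
  0   0   0   0   0   0   0   0   0   0
  1   0   0  12  12  12  12  12  12  12
  2   0   0  12  12  12  12  12  24  24
  3   0   0  12  12  12  12  22  24  24
  4   0   0  12  12  19  19  22  24  29
  5   0   0  12  12  19  19  22  24  29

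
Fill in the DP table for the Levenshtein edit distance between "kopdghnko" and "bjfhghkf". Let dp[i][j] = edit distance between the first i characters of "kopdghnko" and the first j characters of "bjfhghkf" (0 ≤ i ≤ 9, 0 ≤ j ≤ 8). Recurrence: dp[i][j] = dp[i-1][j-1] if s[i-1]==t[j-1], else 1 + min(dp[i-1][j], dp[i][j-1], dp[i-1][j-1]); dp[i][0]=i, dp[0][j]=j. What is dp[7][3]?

7

   ''  b  j  f  h  g  h  k  f
''  0  1  2  3  4  5  6  7  8
 k  1  1  2  3  4  5  6  6  7
 o  2  2  2  3  4  5  6  7  7
 p  3  3  3  3  4  5  6  7  8
 d  4  4  4  4  4  5  6  7  8
 g  5  5  5  5  5  4  5  6  7
 h  6  6  6  6  5  5  4  5  6
 n  7  7  7  7  6  6  5  5  6
 k  8  8  8  8  7  7  6  5  6
 o  9  9  9  9  8  8  7  6  6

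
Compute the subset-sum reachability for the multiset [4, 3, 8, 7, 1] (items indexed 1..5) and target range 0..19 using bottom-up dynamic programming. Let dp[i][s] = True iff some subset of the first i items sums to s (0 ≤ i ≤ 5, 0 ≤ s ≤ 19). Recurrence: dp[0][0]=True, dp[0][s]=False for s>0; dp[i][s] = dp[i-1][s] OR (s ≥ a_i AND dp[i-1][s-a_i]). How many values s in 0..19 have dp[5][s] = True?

i\s   0   1   2   3   4   5   6   7   8   9  10  11  12  13  14  15  16  17  18  19
  0   T   F   F   F   F   F   F   F   F   F   F   F   F   F   F   F   F   F   F   F
  1   T   F   F   F   T   F   F   F   F   F   F   F   F   F   F   F   F   F   F   F
  2   T   F   F   T   T   F   F   T   F   F   F   F   F   F   F   F   F   F   F   F
  3   T   F   F   T   T   F   F   T   T   F   F   T   T   F   F   T   F   F   F   F
  4   T   F   F   T   T   F   F   T   T   F   T   T   T   F   T   T   F   F   T   T
  5   T   T   F   T   T   T   F   T   T   T   T   T   T   T   T   T   T   F   T   T

17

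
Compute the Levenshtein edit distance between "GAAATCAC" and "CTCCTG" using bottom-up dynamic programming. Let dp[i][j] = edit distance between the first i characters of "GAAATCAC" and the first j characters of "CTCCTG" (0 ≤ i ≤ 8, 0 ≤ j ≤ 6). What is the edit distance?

7

   ''  C  T  C  C  T  G
''  0  1  2  3  4  5  6
 G  1  1  2  3  4  5  5
 A  2  2  2  3  4  5  6
 A  3  3  3  3  4  5  6
 A  4  4  4  4  4  5  6
 T  5  5  4  5  5  4  5
 C  6  5  5  4  5  5  5
 A  7  6  6  5  5  6  6
 C  8  7  7  6  5  6  7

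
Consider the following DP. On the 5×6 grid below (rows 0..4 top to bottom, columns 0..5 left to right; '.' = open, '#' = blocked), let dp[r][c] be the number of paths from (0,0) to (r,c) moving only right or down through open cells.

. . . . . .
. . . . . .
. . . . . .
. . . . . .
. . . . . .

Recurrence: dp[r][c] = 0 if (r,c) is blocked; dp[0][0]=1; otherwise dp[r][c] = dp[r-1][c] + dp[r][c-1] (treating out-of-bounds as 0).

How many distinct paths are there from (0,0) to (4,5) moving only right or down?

126

r\c   0   1   2   3   4   5
  0   1   1   1   1   1   1
  1   1   2   3   4   5   6
  2   1   3   6  10  15  21
  3   1   4  10  20  35  56
  4   1   5  15  35  70 126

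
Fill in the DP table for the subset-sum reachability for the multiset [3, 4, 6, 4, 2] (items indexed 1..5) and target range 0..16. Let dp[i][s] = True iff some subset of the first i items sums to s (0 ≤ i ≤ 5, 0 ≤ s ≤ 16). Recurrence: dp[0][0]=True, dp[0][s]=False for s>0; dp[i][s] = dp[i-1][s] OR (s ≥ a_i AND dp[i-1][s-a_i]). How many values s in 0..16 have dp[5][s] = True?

16

i\s   0   1   2   3   4   5   6   7   8   9  10  11  12  13  14  15  16
  0   T   F   F   F   F   F   F   F   F   F   F   F   F   F   F   F   F
  1   T   F   F   T   F   F   F   F   F   F   F   F   F   F   F   F   F
  2   T   F   F   T   T   F   F   T   F   F   F   F   F   F   F   F   F
  3   T   F   F   T   T   F   T   T   F   T   T   F   F   T   F   F   F
  4   T   F   F   T   T   F   T   T   T   T   T   T   F   T   T   F   F
  5   T   F   T   T   T   T   T   T   T   T   T   T   T   T   T   T   T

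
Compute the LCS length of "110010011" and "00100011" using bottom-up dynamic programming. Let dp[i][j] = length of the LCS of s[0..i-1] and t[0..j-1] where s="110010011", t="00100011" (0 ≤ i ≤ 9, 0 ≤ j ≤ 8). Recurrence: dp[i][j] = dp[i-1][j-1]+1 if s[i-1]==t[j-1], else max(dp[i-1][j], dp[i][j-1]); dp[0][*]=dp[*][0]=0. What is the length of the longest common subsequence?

   ''  0  0  1  0  0  0  1  1
''  0  0  0  0  0  0  0  0  0
 1  0  0  0  1  1  1  1  1  1
 1  0  0  0  1  1  1  1  2  2
 0  0  1  1  1  2  2  2  2  2
 0  0  1  2  2  2  3  3  3  3
 1  0  1  2  3  3  3  3  4  4
 0  0  1  2  3  4  4  4  4  4
 0  0  1  2  3  4  5  5  5  5
 1  0  1  2  3  4  5  5  6  6
 1  0  1  2  3  4  5  5  6  7

7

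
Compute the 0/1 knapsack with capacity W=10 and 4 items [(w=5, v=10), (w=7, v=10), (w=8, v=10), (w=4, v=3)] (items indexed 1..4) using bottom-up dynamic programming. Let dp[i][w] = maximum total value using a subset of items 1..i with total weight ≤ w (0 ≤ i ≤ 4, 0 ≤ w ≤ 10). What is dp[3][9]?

10

i\w   0   1   2   3   4   5   6   7   8   9  10
  0   0   0   0   0   0   0   0   0   0   0   0
  1   0   0   0   0   0  10  10  10  10  10  10
  2   0   0   0   0   0  10  10  10  10  10  10
  3   0   0   0   0   0  10  10  10  10  10  10
  4   0   0   0   0   3  10  10  10  10  13  13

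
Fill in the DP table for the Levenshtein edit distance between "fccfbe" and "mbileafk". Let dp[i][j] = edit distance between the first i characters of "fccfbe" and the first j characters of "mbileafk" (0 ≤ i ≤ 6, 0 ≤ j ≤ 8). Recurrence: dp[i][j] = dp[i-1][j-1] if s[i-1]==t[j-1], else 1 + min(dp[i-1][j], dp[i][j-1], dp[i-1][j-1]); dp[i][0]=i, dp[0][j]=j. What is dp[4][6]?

   ''  m  b  i  l  e  a  f  k
''  0  1  2  3  4  5  6  7  8
 f  1  1  2  3  4  5  6  6  7
 c  2  2  2  3  4  5  6  7  7
 c  3  3  3  3  4  5  6  7  8
 f  4  4  4  4  4  5  6  6  7
 b  5  5  4  5  5  5  6  7  7
 e  6  6  5  5  6  5  6  7  8

6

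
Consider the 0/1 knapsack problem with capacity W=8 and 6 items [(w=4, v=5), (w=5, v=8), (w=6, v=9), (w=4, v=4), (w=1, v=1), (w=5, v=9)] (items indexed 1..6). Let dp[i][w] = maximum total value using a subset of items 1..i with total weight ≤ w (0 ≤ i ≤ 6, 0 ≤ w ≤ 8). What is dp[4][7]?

i\w   0   1   2   3   4   5   6   7   8
  0   0   0   0   0   0   0   0   0   0
  1   0   0   0   0   5   5   5   5   5
  2   0   0   0   0   5   8   8   8   8
  3   0   0   0   0   5   8   9   9   9
  4   0   0   0   0   5   8   9   9   9
  5   0   1   1   1   5   8   9  10  10
  6   0   1   1   1   5   9  10  10  10

9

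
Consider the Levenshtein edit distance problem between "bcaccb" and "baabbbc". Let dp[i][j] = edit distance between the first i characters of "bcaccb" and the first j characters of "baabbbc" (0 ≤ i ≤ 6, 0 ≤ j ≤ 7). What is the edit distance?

4

   ''  b  a  a  b  b  b  c
''  0  1  2  3  4  5  6  7
 b  1  0  1  2  3  4  5  6
 c  2  1  1  2  3  4  5  5
 a  3  2  1  1  2  3  4  5
 c  4  3  2  2  2  3  4  4
 c  5  4  3  3  3  3  4  4
 b  6  5  4  4  3  3  3  4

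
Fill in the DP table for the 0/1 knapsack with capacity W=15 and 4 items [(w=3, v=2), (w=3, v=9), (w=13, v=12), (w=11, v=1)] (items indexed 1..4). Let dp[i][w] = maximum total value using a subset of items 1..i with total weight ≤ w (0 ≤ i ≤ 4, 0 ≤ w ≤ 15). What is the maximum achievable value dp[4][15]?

i\w   0   1   2   3   4   5   6   7   8   9  10  11  12  13  14  15
  0   0   0   0   0   0   0   0   0   0   0   0   0   0   0   0   0
  1   0   0   0   2   2   2   2   2   2   2   2   2   2   2   2   2
  2   0   0   0   9   9   9  11  11  11  11  11  11  11  11  11  11
  3   0   0   0   9   9   9  11  11  11  11  11  11  11  12  12  12
  4   0   0   0   9   9   9  11  11  11  11  11  11  11  12  12  12

12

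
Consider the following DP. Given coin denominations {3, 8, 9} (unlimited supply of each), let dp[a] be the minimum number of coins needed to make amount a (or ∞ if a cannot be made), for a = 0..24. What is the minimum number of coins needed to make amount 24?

3

 a  0  1  2  3  4  5  6  7  8  9 10 11 12 13 14 15 16 17 18 19 20 21 22 23 24
dp  0  -  -  1  -  -  2  -  1  1  -  2  2  -  3  3  2  2  2  3  3  3  4  4  3
(- denotes ∞ / unreachable)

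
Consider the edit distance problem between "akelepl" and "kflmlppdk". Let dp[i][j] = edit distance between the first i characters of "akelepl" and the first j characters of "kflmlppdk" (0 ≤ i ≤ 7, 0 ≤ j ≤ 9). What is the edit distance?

   ''  k  f  l  m  l  p  p  d  k
''  0  1  2  3  4  5  6  7  8  9
 a  1  1  2  3  4  5  6  7  8  9
 k  2  1  2  3  4  5  6  7  8  8
 e  3  2  2  3  4  5  6  7  8  9
 l  4  3  3  2  3  4  5  6  7  8
 e  5  4  4  3  3  4  5  6  7  8
 p  6  5  5  4  4  4  4  5  6  7
 l  7  6  6  5  5  4  5  5  6  7

7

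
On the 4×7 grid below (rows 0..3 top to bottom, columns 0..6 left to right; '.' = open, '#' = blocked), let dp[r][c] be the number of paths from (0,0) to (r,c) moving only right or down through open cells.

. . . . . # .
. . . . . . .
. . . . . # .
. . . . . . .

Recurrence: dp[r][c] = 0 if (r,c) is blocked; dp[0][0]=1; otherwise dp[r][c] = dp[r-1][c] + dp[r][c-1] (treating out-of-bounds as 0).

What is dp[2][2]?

6

r\c   0   1   2   3   4   5   6
  0   1   1   1   1   1   0   0
  1   1   2   3   4   5   5   5
  2   1   3   6  10  15   0   5
  3   1   4  10  20  35  35  40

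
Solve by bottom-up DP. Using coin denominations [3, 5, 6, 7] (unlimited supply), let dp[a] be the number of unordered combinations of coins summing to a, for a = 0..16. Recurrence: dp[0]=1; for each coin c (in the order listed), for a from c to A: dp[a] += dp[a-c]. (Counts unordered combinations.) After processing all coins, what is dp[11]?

2

after  coin     0     1     2     3     4     5     6     7     8     9    10    11    12    13    14    15    16
          3     1     0     0     1     0     0     1     0     0     1     0     0     1     0     0     1     0
          5     1     0     0     1     0     1     1     0     1     1     1     1     1     1     1     2     1
          6     1     0     0     1     0     1     2     0     1     2     1     2     3     1     2     4     2
          7     1     0     0     1     0     1     2     1     1     2     2     2     4     3     3     5     4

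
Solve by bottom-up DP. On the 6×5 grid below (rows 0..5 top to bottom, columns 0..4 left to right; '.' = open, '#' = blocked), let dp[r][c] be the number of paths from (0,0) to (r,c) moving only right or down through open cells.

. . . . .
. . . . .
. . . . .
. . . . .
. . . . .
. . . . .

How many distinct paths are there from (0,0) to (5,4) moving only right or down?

r\c   0   1   2   3   4
  0   1   1   1   1   1
  1   1   2   3   4   5
  2   1   3   6  10  15
  3   1   4  10  20  35
  4   1   5  15  35  70
  5   1   6  21  56 126

126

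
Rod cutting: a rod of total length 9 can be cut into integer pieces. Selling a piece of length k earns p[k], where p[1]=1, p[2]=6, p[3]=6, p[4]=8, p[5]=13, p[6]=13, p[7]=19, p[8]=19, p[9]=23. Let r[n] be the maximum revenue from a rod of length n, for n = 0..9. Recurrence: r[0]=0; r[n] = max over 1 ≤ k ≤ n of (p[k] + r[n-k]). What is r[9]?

   n    0    1    2    3    4    5    6    7    8    9
r[n]    0    1    6    7   12   13   18   19   24   25

25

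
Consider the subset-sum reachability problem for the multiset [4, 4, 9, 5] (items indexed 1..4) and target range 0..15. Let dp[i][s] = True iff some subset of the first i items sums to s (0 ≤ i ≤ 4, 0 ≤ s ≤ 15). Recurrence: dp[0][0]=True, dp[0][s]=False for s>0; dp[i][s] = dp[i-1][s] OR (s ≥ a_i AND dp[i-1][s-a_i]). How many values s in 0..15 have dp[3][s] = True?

5

i\s   0   1   2   3   4   5   6   7   8   9  10  11  12  13  14  15
  0   T   F   F   F   F   F   F   F   F   F   F   F   F   F   F   F
  1   T   F   F   F   T   F   F   F   F   F   F   F   F   F   F   F
  2   T   F   F   F   T   F   F   F   T   F   F   F   F   F   F   F
  3   T   F   F   F   T   F   F   F   T   T   F   F   F   T   F   F
  4   T   F   F   F   T   T   F   F   T   T   F   F   F   T   T   F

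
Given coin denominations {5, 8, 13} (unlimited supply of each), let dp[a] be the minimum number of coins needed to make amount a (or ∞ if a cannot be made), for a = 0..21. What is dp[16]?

 a  0  1  2  3  4  5  6  7  8  9 10 11 12 13 14 15 16 17 18 19 20 21
dp  0  -  -  -  -  1  -  -  1  -  2  -  -  1  -  3  2  -  2  -  4  2
(- denotes ∞ / unreachable)

2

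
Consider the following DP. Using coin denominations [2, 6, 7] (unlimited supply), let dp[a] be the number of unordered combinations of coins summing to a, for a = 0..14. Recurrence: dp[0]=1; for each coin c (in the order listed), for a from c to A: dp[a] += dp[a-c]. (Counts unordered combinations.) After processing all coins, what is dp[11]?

1

after  coin     0     1     2     3     4     5     6     7     8     9    10    11    12    13    14
          2     1     0     1     0     1     0     1     0     1     0     1     0     1     0     1
          6     1     0     1     0     1     0     2     0     2     0     2     0     3     0     3
          7     1     0     1     0     1     0     2     1     2     1     2     1     3     2     4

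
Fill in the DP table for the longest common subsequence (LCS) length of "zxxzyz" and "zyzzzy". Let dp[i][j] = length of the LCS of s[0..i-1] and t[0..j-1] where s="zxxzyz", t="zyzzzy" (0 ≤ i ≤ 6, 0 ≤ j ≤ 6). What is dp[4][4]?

2

   ''  z  y  z  z  z  y
''  0  0  0  0  0  0  0
 z  0  1  1  1  1  1  1
 x  0  1  1  1  1  1  1
 x  0  1  1  1  1  1  1
 z  0  1  1  2  2  2  2
 y  0  1  2  2  2  2  3
 z  0  1  2  3  3  3  3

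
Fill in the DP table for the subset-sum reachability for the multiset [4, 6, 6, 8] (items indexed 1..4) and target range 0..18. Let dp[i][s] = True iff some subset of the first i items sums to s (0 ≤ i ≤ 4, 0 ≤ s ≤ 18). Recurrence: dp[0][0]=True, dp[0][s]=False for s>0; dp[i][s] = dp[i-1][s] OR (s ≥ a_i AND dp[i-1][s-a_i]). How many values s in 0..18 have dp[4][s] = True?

i\s   0   1   2   3   4   5   6   7   8   9  10  11  12  13  14  15  16  17  18
  0   T   F   F   F   F   F   F   F   F   F   F   F   F   F   F   F   F   F   F
  1   T   F   F   F   T   F   F   F   F   F   F   F   F   F   F   F   F   F   F
  2   T   F   F   F   T   F   T   F   F   F   T   F   F   F   F   F   F   F   F
  3   T   F   F   F   T   F   T   F   F   F   T   F   T   F   F   F   T   F   F
  4   T   F   F   F   T   F   T   F   T   F   T   F   T   F   T   F   T   F   T

9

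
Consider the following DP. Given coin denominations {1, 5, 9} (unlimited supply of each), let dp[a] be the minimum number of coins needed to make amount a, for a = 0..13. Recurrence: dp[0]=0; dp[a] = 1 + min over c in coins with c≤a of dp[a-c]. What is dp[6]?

2

 a  0  1  2  3  4  5  6  7  8  9 10 11 12 13
dp  0  1  2  3  4  1  2  3  4  1  2  3  4  5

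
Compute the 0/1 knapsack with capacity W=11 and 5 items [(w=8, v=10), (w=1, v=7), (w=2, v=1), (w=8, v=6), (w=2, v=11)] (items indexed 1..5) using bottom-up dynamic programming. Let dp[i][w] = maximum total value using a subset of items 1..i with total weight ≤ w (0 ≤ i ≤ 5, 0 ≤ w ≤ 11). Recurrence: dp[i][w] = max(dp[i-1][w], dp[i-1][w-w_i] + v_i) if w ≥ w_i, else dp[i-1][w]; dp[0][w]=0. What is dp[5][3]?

i\w   0   1   2   3   4   5   6   7   8   9  10  11
  0   0   0   0   0   0   0   0   0   0   0   0   0
  1   0   0   0   0   0   0   0   0  10  10  10  10
  2   0   7   7   7   7   7   7   7  10  17  17  17
  3   0   7   7   8   8   8   8   8  10  17  17  18
  4   0   7   7   8   8   8   8   8  10  17  17  18
  5   0   7  11  18  18  19  19  19  19  19  21  28

18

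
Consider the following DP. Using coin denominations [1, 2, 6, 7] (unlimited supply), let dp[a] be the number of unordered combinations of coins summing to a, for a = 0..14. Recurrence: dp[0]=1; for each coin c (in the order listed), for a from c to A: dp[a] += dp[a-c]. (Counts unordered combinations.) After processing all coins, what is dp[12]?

after  coin     0     1     2     3     4     5     6     7     8     9    10    11    12    13    14
          1     1     1     1     1     1     1     1     1     1     1     1     1     1     1     1
          2     1     1     2     2     3     3     4     4     5     5     6     6     7     7     8
          6     1     1     2     2     3     3     5     5     7     7     9     9    12    12    15
          7     1     1     2     2     3     3     5     6     8     9    11    12    15    17    21

15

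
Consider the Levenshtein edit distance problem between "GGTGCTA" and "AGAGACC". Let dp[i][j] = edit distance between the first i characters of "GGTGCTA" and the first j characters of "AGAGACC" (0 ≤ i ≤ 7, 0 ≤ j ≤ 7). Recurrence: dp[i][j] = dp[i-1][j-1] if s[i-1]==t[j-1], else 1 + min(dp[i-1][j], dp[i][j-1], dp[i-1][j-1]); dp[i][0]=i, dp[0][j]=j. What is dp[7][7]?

   ''  A  G  A  G  A  C  C
''  0  1  2  3  4  5  6  7
 G  1  1  1  2  3  4  5  6
 G  2  2  1  2  2  3  4  5
 T  3  3  2  2  3  3  4  5
 G  4  4  3  3  2  3  4  5
 C  5  5  4  4  3  3  3  4
 T  6  6  5  5  4  4  4  4
 A  7  6  6  5  5  4  5  5

5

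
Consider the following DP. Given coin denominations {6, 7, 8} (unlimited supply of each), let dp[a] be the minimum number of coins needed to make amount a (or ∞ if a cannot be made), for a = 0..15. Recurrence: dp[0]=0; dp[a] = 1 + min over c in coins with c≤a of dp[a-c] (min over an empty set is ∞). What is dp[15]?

2

 a  0  1  2  3  4  5  6  7  8  9 10 11 12 13 14 15
dp  0  -  -  -  -  -  1  1  1  -  -  -  2  2  2  2
(- denotes ∞ / unreachable)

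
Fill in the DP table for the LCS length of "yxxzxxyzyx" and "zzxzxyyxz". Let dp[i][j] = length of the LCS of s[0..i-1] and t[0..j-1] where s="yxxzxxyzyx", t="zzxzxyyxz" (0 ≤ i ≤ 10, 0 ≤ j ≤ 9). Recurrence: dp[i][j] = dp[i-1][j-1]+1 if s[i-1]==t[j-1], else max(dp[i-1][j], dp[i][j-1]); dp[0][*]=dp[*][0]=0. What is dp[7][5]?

   ''  z  z  x  z  x  y  y  x  z
''  0  0  0  0  0  0  0  0  0  0
 y  0  0  0  0  0  0  1  1  1  1
 x  0  0  0  1  1  1  1  1  2  2
 x  0  0  0  1  1  2  2  2  2  2
 z  0  1  1  1  2  2  2  2  2  3
 x  0  1  1  2  2  3  3  3  3  3
 x  0  1  1  2  2  3  3  3  4  4
 y  0  1  1  2  2  3  4  4  4  4
 z  0  1  2  2  3  3  4  4  4  5
 y  0  1  2  2  3  3  4  5  5  5
 x  0  1  2  3  3  4  4  5  6  6

3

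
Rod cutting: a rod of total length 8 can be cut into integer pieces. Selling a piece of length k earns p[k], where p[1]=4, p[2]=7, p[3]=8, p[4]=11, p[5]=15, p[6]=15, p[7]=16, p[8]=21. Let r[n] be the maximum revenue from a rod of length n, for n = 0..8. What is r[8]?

   n    0    1    2    3    4    5    6    7    8
r[n]    0    4    8   12   16   20   24   28   32

32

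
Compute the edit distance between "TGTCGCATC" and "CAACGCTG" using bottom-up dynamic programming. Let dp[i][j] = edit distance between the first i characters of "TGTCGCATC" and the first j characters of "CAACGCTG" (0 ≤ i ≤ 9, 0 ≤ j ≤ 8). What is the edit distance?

   ''  C  A  A  C  G  C  T  G
''  0  1  2  3  4  5  6  7  8
 T  1  1  2  3  4  5  6  6  7
 G  2  2  2  3  4  4  5  6  6
 T  3  3  3  3  4  5  5  5  6
 C  4  3  4  4  3  4  5  6  6
 G  5  4  4  5  4  3  4  5  6
 C  6  5  5  5  5  4  3  4  5
 A  7  6  5  5  6  5  4  4  5
 T  8  7  6  6  6  6  5  4  5
 C  9  8  7  7  6  7  6  5  5

5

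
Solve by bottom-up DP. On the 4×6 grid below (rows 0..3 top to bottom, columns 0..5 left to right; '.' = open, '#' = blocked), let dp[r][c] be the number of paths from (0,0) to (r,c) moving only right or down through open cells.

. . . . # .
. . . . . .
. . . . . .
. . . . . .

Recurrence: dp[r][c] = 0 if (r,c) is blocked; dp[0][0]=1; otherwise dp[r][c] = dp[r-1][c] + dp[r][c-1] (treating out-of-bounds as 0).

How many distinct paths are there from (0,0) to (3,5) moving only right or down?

r\c   0   1   2   3   4   5
  0   1   1   1   1   0   0
  1   1   2   3   4   4   4
  2   1   3   6  10  14  18
  3   1   4  10  20  34  52

52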